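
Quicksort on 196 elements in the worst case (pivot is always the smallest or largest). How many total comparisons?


In the worst case, each partition step picks the worst pivot:
  Partition 1: 195 comparisons (n-1 elements to compare)
  Partition 2: 194 comparisons
  Partition 3: 193 comparisons
  Partition 4: 192 comparisons
  Partition 5: 191 comparisons
  ...
  Last partition: 0 comparisons
Total = (n-1) + (n-2) + ... + 1 + 0 = n*(n-1)/2
= 196*195/2 = 19110


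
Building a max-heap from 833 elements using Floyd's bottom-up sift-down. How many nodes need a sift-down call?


In a heap of 833 elements (0-indexed array):
  Last element index: 832
  Parent of last element: floor((832 - 1) / 2) = 415
  Internal nodes: indices 0 to 415
  Count = floor(833/2) = 416


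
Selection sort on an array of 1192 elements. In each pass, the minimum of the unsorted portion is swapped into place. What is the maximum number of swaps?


Selection sort performs one swap per pass:
  Pass 1: find min in positions 0 to 1191, swap with position 0
  Pass 2: find min in positions 1 to 1191, swap with position 1
  Pass 3: find min in positions 2 to 1191, swap with position 2
  Pass 4: find min in positions 3 to 1191, swap with position 3
  Pass 5: find min in positions 4 to 1191, swap with position 4
  ... (1186 more passes)
Total passes (and swaps) = n - 1 = 1192 - 1 = 1191


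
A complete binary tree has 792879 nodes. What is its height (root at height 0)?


In a complete binary tree, level k holds nodes 2^k .. 2^(k+1)-1 (1-indexed).
Height = floor(log2(n)) = floor(log2(792879)) = 19
Check: 2^19 = 524288 <= 792879 < 1048576 = 2^20


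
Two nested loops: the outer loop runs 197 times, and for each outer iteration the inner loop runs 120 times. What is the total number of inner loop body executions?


Outer loop: 197 iterations
Inner loop: 120 iterations per outer iteration
Total = 197 * 120 = 23640


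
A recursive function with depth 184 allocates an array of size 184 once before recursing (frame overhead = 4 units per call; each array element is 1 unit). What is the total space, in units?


Array allocation: 184 units (allocated once)
Stack frames: 184 deep * 4 per frame = 736 units
Total = 184 + 736 = 920


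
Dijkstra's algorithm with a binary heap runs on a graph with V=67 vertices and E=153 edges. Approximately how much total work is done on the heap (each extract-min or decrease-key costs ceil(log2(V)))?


Dijkstra with a binary heap: each vertex is extracted once, each edge may relax once.
Each heap operation costs O(log V).
V + E = 67 + 153 = 220
ceil(log2(67)) = 7 (since 2^6 = 64 < 67 <= 128 = 2^7)
Total heap work = (V+E) * ceil(log2(V)) = 220 * 7 = 1540


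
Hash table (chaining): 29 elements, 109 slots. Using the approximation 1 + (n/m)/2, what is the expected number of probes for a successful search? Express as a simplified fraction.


Computing expected probes:
alpha = 29/109
= 1 + alpha/2
= 1 + 29/(2*109)
= (2*109 + 29) / (2*109)
= 247/218


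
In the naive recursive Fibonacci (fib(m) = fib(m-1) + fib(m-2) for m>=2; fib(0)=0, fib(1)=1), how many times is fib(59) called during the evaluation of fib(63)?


Let N(m) = number of times fib(m) is called while evaluating fib(63).
N(63) = 1 (the initial call).
N(62) = 1 (only fib(63) calls it).
For 1 <= m <= 61: fib(m) is called by fib(m+1) and fib(m+2), so
  N(m) = N(m+1) + N(m+2).
fib(0) is called only by fib(2), so N(0) = N(2).
Walk down from m=63:
  N(63)=1, N(62)=1, N(61)=2, N(60)=3, N(59)=5
N(59) = 5


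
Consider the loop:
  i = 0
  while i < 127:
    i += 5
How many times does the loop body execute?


Starting at i = 0, each iteration adds 5.
Iterations until i >= 127:
  Iteration 1: i = 0 -> i = 5
  Iteration 2: i = 5 -> i = 10
  Iteration 3: i = 10 -> i = 15
  Iteration 4: i = 15 -> i = 20
  Iteration 5: i = 20 -> i = 25
  Iteration 6: i = 25 -> i = 30
  Iteration 7: i = 30 -> i = 35
  Iteration 8: i = 35 -> i = 40
  ... continuing ...
Total iterations = ceil(127/5) = 26


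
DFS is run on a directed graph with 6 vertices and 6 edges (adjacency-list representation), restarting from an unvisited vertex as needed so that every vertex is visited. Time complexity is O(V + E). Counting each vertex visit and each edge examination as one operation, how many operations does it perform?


A full DFS traversal processes each vertex exactly once (push/pop on stack).
Each directed edge is examined once.
V = 6, E = 6
V + E = 12


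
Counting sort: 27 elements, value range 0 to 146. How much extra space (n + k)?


n = 27 (output array)
k = 147 (count array for 147 distinct values)
Extra space = 27 + 147 = 174


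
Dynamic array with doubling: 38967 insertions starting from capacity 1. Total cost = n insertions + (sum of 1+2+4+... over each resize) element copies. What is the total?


n = 38967
Insertion costs: 38967
Resizes copy 1, 2, 4, ... up to the largest power of 2 that is <= n-1 = 38966, i.e. 32768.
Copy costs = 1 + 2 + 4 + 8 + 16 + 32 + 64 + 128 + 256 + 512 + 1024 + 2048 + 4096 + 8192 + 16384 + 32768 = 65535
Total = 38967 + 65535 = 104502


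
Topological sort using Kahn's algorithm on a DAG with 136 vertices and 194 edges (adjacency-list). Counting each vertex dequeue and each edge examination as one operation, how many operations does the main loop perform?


Kahn's algorithm:
  1. Compute in-degrees: O(V + E)
  2. Process queue: each vertex dequeued once (O(V))
     each edge examined once (O(E))
Total = V + E = 136 + 194 = 330


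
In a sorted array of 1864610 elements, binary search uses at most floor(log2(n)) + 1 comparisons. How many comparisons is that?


Halving sequence: 1864610 -> 932305 -> 466152 -> 233076 -> 116538 -> 58269 -> 29134 -> 14567 -> 7283 -> 3641 -> 1820 -> 910 -> 455 -> 227 -> 113 -> 56 -> 28 -> 14 -> 7 -> 3 -> 1
Number of halvings = 20
Max comparisons = 20 + 1 = 21


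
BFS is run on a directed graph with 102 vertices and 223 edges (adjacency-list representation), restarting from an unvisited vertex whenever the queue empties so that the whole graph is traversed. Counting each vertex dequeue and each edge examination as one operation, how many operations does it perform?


A full BFS traversal dequeues each vertex exactly once and examines each directed edge exactly once.
V = 102 (vertex processing cost)
E = 223 (edge examination cost)
Total operations proportional to V + E = 102 + 223 = 325


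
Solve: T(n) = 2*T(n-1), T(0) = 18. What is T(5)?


Unrolling:
T(5) = 2*T(4) = 2^2*T(3) = ... = 2^5*T(0)
= 2^5 * 18
= 32 * 18 = 576


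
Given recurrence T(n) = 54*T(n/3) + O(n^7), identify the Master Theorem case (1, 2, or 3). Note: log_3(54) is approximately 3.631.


Master Theorem parameters: a=54, b=3, c=7
log_b(a) = 3.631
Compare b^c with a: 3^7 = 2187 > 54, so c > log_b(a).
Comparing c=7 vs log_b(a)=3.631:
7 > 3.631 => Case 3
Result: T(n) = O(n^7)
Master Theorem case = 3


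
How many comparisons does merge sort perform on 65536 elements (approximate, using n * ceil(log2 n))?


Recursion depth: ceil(log2(65536)) = 16
Each recursion level merges n = 65536 elements
Total = 65536 * 16 = 1048576


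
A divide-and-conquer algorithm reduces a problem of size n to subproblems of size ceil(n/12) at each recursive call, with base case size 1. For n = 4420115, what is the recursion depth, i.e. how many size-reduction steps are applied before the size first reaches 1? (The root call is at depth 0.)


Each step divides the size by 12 (rounding up); after k steps the size is ceil(n/12^k), which equals 1 exactly when 12^k >= n.
So the depth is the smallest k with 12^k >= 4420115, i.e. ceil(log_12(4420115)).
12^6 = 2985984 < 4420115 <= 35831808 = 12^7
Recursion depth = 7


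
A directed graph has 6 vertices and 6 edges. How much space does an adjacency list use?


Adjacency list: one list head per vertex + one entry per edge
Vertex heads: 6
Edge entries: 6
Total = 6 + 6 = 12


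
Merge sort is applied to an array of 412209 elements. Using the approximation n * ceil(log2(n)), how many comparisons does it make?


Merge sort divides the array into halves recursively.
Number of levels = ceil(log2(412209)) = 19
At each level, approximately n = 412209 comparisons are needed for merging.
Total comparisons ~ n * ceil(log2(n)) = 412209 * 19 = 7831971


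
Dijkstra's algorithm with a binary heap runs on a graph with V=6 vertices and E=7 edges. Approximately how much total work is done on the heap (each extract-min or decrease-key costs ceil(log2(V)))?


Dijkstra with a binary heap: each vertex is extracted once, each edge may relax once.
Each heap operation costs O(log V).
V + E = 6 + 7 = 13
ceil(log2(6)) = 3 (since 2^2 = 4 < 6 <= 8 = 2^3)
Total heap work = (V+E) * ceil(log2(V)) = 13 * 3 = 39


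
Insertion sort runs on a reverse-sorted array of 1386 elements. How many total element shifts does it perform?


Sum of shifts = 1 + 2 + 3 + ... + 1385
= 1386 * 1385 / 2
= 1919610 / 2
= 959805


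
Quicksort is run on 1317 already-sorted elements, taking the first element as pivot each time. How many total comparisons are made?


Sum of comparisons per partition:
1316 + 1315 + ... + 1 + 0
= 1317 * (1317 - 1) / 2
= 1317 * 1316 / 2
= 866586


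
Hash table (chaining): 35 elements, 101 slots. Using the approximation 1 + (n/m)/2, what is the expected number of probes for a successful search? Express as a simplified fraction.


Computing expected probes:
alpha = 35/101
= 1 + alpha/2
= 1 + 35/(2*101)
= (2*101 + 35) / (2*101)
= 237/202


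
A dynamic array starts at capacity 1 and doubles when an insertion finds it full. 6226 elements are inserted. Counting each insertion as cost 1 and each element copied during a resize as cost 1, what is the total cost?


n = 6226
Insertion costs: 6226
Resizes copy 1, 2, 4, ... up to the largest power of 2 that is <= n-1 = 6225, i.e. 4096.
Copy costs = 1 + 2 + 4 + 8 + 16 + 32 + 64 + 128 + 256 + 512 + 1024 + 2048 + 4096 = 8191
Total = 6226 + 8191 = 14417


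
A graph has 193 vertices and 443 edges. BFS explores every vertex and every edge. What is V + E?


A full BFS traversal dequeues each vertex once and examines each edge once.
Vertex visits: 193
Edge visits: 443
V + E = 193 + 443 = 636


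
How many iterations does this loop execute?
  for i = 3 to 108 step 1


The loop variable i takes values starting at 3 and increments by 1 each iteration.
Sequence: i = 3, 4, 5, 6, 7, 8, 9, 10, 11, ...
The upper bound 108 is inclusive, so the count is floor((last - first) / step) + 1:
floor((108 - 3) / 1) + 1 = floor(105/1) + 1 = 105 + 1 = 106


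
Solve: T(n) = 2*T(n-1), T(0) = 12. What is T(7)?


Unrolling:
T(7) = 2*T(6) = 2^2*T(5) = ... = 2^7*T(0)
= 2^7 * 12
= 128 * 12 = 1536


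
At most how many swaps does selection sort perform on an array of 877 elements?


Each of the 876 passes places one element in its final position.
Pass 1: swap minimum into position 0
Pass 2: swap minimum of remaining into position 1
...
Pass 876: last two elements, one swap
Maximum swaps = 877 - 1 = 876


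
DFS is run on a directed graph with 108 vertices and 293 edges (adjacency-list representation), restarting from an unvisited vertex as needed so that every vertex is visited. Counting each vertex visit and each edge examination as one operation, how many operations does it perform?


A full DFS traversal processes each vertex exactly once (push/pop on stack).
Each directed edge is examined once.
V = 108, E = 293
V + E = 401


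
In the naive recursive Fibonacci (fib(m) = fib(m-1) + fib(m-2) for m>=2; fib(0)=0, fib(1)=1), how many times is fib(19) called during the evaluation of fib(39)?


Let N(m) = number of times fib(m) is called while evaluating fib(39).
N(39) = 1 (the initial call).
N(38) = 1 (only fib(39) calls it).
For 1 <= m <= 37: fib(m) is called by fib(m+1) and fib(m+2), so
  N(m) = N(m+1) + N(m+2).
fib(0) is called only by fib(2), so N(0) = N(2).
Walk down from m=39:
  N(39)=1, N(38)=1, N(37)=2, N(36)=3, N(35)=5, N(34)=8, N(33)=13, N(32)=21, N(31)=34, N(30)=55, N(29)=89, N(28)=144, N(27)=233, N(26)=377, N(25)=610, N(24)=987, N(23)=1597, N(22)=2584, N(21)=4181, N(20)=6765, N(19)=10946
N(19) = 10946


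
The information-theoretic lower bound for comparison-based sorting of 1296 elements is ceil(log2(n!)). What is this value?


A binary decision tree of height h has at most 2^h leaves and needs at least n! of them, so h >= ceil(log2(n!)).
1296! is far too large to multiply out, so use Stirling's series:
  ln(n!) ~ n ln n - n + (1/2) ln(2 pi n) + 1/(12n)  (error below 1/(360 n^3), negligible here)
  ln(1296) = 7.1670379
  n ln n = 1296 * 7.1670379 = 9288.4811
  (1/2) ln(2 pi * 1296) = (1/2) ln(8143.0082) = 4.5025
  1/(12*1296) = 0.0001
  ln(1296!) ~ 9288.4811 - 1296 + 4.5025 + 0.0001 = 7996.9837
Convert to base 2: log2(1296!) = 7996.9837 / ln 2 = 7996.9837 / 0.69314718 = 11537.2087
ceil(11537.2087) = 11538


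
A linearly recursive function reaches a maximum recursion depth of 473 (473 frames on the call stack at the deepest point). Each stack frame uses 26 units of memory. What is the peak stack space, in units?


Maximum recursion depth = 473 frames
Memory per frame = 26 units
Total stack space = depth * frame_size
= 473 * 26 = 12298


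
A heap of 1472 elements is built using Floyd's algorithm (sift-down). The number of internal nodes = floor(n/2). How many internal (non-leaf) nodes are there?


Leaf nodes occupy roughly half the array.
Sift-down is called for each internal node, starting from the last one.
Internal nodes = floor(n/2) = floor(1472/2) = 736


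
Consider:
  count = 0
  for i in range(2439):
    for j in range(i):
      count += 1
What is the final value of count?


For each i, the inner loop runs i times:
  i=0: inner runs 0 times
  i=1: inner runs 1 time
  i=2: inner runs 2 times
  i=3: inner runs 3 times
  i=4: inner runs 4 times
  i=5: inner runs 5 times
  i=6: inner runs 6 times
  i=7: inner runs 7 times
  ...
Total = 0 + 1 + 2 + ... + 2438 = 2439*(2439-1)/2 = 2973141


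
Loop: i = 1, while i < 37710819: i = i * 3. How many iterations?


i multiplies by 3 each step:
i = 1 -> 3 -> 9 -> 27 -> 81 -> 243 -> 729 -> 2187 -> 6561 -> 19683 -> 59049 -> 177147 -> 531441 -> 1594323 -> 4782969 -> 14348907 -> 43046721 (stop)
Iterations = ceil(log_3(37710819)) = 16


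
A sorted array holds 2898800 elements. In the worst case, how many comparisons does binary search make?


Halving sequence: 2898800 -> 1449400 -> 724700 -> 362350 -> 181175 -> 90587 -> 45293 -> 22646 -> 11323 -> 5661 -> 2830 -> 1415 -> 707 -> 353 -> 176 -> 88 -> 44 -> 22 -> 11 -> 5 -> 2 -> 1
Number of halvings = 21
Max comparisons = 21 + 1 = 22


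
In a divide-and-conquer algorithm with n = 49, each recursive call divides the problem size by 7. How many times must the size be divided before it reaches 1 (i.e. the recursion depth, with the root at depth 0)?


Number of divisions = log_7(49)
Sizes: 49 -> 7 -> 1 (2 divisions)
Recursion depth = 2


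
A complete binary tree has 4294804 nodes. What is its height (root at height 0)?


In a complete binary tree, level k holds nodes 2^k .. 2^(k+1)-1 (1-indexed).
Height = floor(log2(n)) = floor(log2(4294804)) = 22
Check: 2^22 = 4194304 <= 4294804 < 8388608 = 2^23


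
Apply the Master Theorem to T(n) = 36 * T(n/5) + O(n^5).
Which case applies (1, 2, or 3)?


The Master Theorem: T(n) = a*T(n/b) + O(n^c)
  a = 36, b = 5, c = 5
log_b(a) = log_5(36) ~ 2.227
Compare b^c with a: 5^5 = 3125 > 36, so c > log_b(a).
Since c > log_b(a), Case 3 applies.
T(n) = O(n^5)
Master Theorem case = 3


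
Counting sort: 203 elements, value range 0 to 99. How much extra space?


n = 203 (output array)
k = 100 (count array for 100 distinct values)
Extra space = 203 + 100 = 303


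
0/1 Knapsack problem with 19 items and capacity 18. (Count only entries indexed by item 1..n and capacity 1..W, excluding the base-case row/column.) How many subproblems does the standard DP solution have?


The DP table is indexed by (item, capacity).
Rows: 19 items
Columns: 18 capacity values (1 to W)
Total subproblems = 19 * 18 = 342


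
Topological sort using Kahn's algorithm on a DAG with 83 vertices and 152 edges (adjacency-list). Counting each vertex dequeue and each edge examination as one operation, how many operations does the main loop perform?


Kahn's algorithm:
  1. Compute in-degrees: O(V + E)
  2. Process queue: each vertex dequeued once (O(V))
     each edge examined once (O(E))
Total = V + E = 83 + 152 = 235


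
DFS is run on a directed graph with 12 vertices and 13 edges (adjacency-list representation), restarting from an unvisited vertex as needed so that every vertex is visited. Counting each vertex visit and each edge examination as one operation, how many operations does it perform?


A full DFS traversal processes each vertex exactly once (push/pop on stack).
Each directed edge is examined once.
V = 12, E = 13
V + E = 25


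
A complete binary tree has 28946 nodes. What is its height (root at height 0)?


In a complete binary tree, level k holds nodes 2^k .. 2^(k+1)-1 (1-indexed).
Height = floor(log2(n)) = floor(log2(28946)) = 14
Check: 2^14 = 16384 <= 28946 < 32768 = 2^15


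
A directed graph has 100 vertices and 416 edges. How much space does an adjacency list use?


Adjacency list: one list head per vertex + one entry per edge
Vertex heads: 100
Edge entries: 416
Total = 100 + 416 = 516


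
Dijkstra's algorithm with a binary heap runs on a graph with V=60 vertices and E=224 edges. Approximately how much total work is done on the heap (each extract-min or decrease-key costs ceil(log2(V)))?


Dijkstra with a binary heap: each vertex is extracted once, each edge may relax once.
Each heap operation costs O(log V).
V + E = 60 + 224 = 284
ceil(log2(60)) = 6 (since 2^5 = 32 < 60 <= 64 = 2^6)
Total heap work = (V+E) * ceil(log2(V)) = 284 * 6 = 1704


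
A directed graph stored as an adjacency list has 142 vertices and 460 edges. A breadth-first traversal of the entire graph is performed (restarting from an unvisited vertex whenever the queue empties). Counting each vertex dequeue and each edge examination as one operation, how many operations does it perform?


A full BFS traversal dequeues each vertex once and examines each edge once.
Vertex visits: 142
Edge visits: 460
V + E = 142 + 460 = 602


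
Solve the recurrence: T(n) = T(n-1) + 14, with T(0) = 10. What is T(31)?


Unrolling the recurrence:
T(31) = T(30) + 14
       = T(29) + 14 + 14
       = T(28) + 14*3
       ...
       = T(0) + 14*31
       = 10 + 434 = 444


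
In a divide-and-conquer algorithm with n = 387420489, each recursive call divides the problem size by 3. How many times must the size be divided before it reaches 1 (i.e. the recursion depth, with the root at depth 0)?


Number of divisions = log_3(387420489)
Sizes: 387420489 -> 129140163 -> 43046721 -> 14348907 -> 4782969 -> 1594323 -> 531441 -> 177147 -> 59049 -> 19683 -> 6561 -> 2187 -> 729 -> 243 -> 81 -> 27 -> 9 -> 3 -> 1 (18 divisions)
Recursion depth = 18


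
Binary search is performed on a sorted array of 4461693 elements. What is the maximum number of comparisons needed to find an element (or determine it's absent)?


Binary search halves the search space each comparison:
  Step 1: search space = 4461693 -> 2230846
  Step 2: search space = 2230846 -> 1115423
  Step 3: search space = 1115423 -> 557711
  Step 4: search space = 557711 -> 278855
  Step 5: search space = 278855 -> 139427
  Step 6: search space = 139427 -> 69713
  Step 7: search space = 69713 -> 34856
  Step 8: search space = 34856 -> 17428
  Step 9: search space = 17428 -> 8714
  Step 10: search space = 8714 -> 4357
  Step 11: search space = 4357 -> 2178
  Step 12: search space = 2178 -> 1089
  Step 13: search space = 1089 -> 544
  Step 14: search space = 544 -> 272
  Step 15: search space = 272 -> 136
  Step 16: search space = 136 -> 68
  Step 17: search space = 68 -> 34
  Step 18: search space = 34 -> 17
  Step 19: search space = 17 -> 8
  Step 20: search space = 8 -> 4
  Step 21: search space = 4 -> 2
  Step 22: search space = 2 -> 1
  Step 23: search space = 1 (final check)
Maximum comparisons = floor(log2(4461693)) + 1 = 22 + 1 = 23


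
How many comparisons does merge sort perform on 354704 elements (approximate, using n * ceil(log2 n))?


Recursion depth: ceil(log2(354704)) = 19
Each recursion level merges n = 354704 elements
Total = 354704 * 19 = 6739376


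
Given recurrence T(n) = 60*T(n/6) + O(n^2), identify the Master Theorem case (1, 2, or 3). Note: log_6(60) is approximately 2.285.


Master Theorem parameters: a=60, b=6, c=2
log_b(a) = 2.285
Compare b^c with a: 6^2 = 36 < 60, so c < log_b(a).
Comparing c=2 vs log_b(a)=2.285:
2 < 2.285 => Case 1
Result: T(n) = O(n^(log_6 60)) ~ O(n^2.285)
Master Theorem case = 1


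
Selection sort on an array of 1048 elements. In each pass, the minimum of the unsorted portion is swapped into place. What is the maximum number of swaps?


Selection sort performs one swap per pass:
  Pass 1: find min in positions 0 to 1047, swap with position 0
  Pass 2: find min in positions 1 to 1047, swap with position 1
  Pass 3: find min in positions 2 to 1047, swap with position 2
  Pass 4: find min in positions 3 to 1047, swap with position 3
  Pass 5: find min in positions 4 to 1047, swap with position 4
  ... (1042 more passes)
Total passes (and swaps) = n - 1 = 1048 - 1 = 1047


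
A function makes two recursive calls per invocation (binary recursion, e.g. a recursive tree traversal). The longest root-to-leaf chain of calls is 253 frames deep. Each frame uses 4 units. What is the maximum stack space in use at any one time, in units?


Binary recursion: the two calls run one after the other, so only one root-to-leaf chain of frames is on the stack at a time.
Maximum depth (longest chain) = 253 frames
Each frame = 4 units
Max stack space = 253 * 4 = 1012


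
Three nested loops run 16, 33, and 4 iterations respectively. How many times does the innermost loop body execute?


Loop 1 (outermost): 16 iterations
Loop 2 (middle): 33 iterations per outer
Loop 3 (innermost): 4 iterations per middle
Total = 16 * 33 * 4 = 2112


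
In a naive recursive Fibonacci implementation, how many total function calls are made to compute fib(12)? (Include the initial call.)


Let C(m) = total calls to evaluate fib(m). Then C(0)=C(1)=1, and
C(m) = 1 + C(m-1) + C(m-2) for m >= 2.
Build the table (each entry = 1 + previous two):
  C(0) = 1
  C(1) = 1
  C(2) = 1 + 1 + 1 = 3
  C(3) = 1 + 3 + 1 = 5
  C(4) = 1 + 5 + 3 = 9
  C(5) = 1 + 9 + 5 = 15
  C(6) = 1 + 15 + 9 = 25
  C(7) = 1 + 25 + 15 = 41
  C(8) = 1 + 41 + 25 = 67
  C(9) = 1 + 67 + 41 = 109
  C(10) = 1 + 109 + 67 = 177
  C(11) = 1 + 177 + 109 = 287
  C(12) = 1 + 287 + 177 = 465
Total calls for fib(12) = 465


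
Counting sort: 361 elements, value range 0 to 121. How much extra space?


n = 361 (output array)
k = 122 (count array for 122 distinct values)
Extra space = 361 + 122 = 483


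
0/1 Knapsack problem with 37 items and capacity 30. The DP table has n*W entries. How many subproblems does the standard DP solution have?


The DP table is indexed by (item, capacity).
Rows: 37 items
Columns: 30 capacity values (1 to W)
Total subproblems = 37 * 30 = 1110


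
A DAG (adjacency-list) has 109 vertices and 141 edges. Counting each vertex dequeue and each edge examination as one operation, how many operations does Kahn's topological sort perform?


V = 109 (vertex processing)
E = 141 (edge processing)
V + E = 109 + 141 = 250


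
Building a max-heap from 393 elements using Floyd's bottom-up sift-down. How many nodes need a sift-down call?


In a heap of 393 elements (0-indexed array):
  Last element index: 392
  Parent of last element: floor((392 - 1) / 2) = 195
  Internal nodes: indices 0 to 195
  Count = floor(393/2) = 196


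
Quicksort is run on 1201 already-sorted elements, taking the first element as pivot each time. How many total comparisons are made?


Sum of comparisons per partition:
1200 + 1199 + ... + 1 + 0
= 1201 * (1201 - 1) / 2
= 1201 * 1200 / 2
= 720600


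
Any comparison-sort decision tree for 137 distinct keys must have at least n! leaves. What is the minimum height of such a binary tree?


A binary decision tree of height h has at most 2^h leaves and needs at least n! of them, so h >= ceil(log2(n!)).
137! is far too large to multiply out, so use Stirling's series:
  ln(n!) ~ n ln n - n + (1/2) ln(2 pi n) + 1/(12n)  (error below 1/(360 n^3), negligible here)
  ln(137) = 4.9199809
  n ln n = 137 * 4.9199809 = 674.0374
  (1/2) ln(2 pi * 137) = (1/2) ln(860.7964) = 3.3789
  1/(12*137) = 0.0006
  ln(137!) ~ 674.0374 - 137 + 3.3789 + 0.0006 = 540.4169
Convert to base 2: log2(137!) = 540.4169 / ln 2 = 540.4169 / 0.69314718 = 779.6568
ceil(779.6568) = 780


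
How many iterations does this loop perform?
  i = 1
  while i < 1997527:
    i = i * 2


The loop variable doubles each iteration:
i = 1 -> 2 -> 4 -> 8 -> 16 -> 32 -> 64 -> 128 -> 256 -> 512 -> 1024 -> 2048 -> 4096 -> 8192 -> 16384 -> 32768 -> 65536 -> 131072 -> 262144 -> 524288 -> 1048576 -> 2097152 (stop, 2097152 >= 1997527)
Number of doublings = ceil(log2(1997527)) = 21


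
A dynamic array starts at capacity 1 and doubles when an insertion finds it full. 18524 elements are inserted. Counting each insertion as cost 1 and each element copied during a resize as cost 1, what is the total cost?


n = 18524
Insertion costs: 18524
Resizes copy 1, 2, 4, ... up to the largest power of 2 that is <= n-1 = 18523, i.e. 16384.
Copy costs = 1 + 2 + 4 + 8 + 16 + 32 + 64 + 128 + 256 + 512 + 1024 + 2048 + 4096 + 8192 + 16384 = 32767
Total = 18524 + 32767 = 51291


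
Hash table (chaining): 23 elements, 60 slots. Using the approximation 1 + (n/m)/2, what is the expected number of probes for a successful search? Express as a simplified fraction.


Computing expected probes:
alpha = 23/60
= 1 + alpha/2
= 1 + 23/(2*60)
= (2*60 + 23) / (2*60)
= 143/120


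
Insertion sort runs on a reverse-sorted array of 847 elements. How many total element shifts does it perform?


Sum of shifts = 1 + 2 + 3 + ... + 846
= 847 * 846 / 2
= 716562 / 2
= 358281


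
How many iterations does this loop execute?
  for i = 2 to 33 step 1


The loop variable i takes values starting at 2 and increments by 1 each iteration.
Sequence: i = 2, 3, 4, 5, 6, 7, 8, 9, 10, ...
The upper bound 33 is inclusive, so the count is floor((last - first) / step) + 1:
floor((33 - 2) / 1) + 1 = floor(31/1) + 1 = 31 + 1 = 32


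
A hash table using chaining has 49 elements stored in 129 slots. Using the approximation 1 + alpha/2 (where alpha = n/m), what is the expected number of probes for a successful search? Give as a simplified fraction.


Load factor alpha = n/m = 49/129
Expected probes = 1 + alpha/2 = 1 + 49/(2*129)
= 1 + 49/258
= 258/258 + 49/258
= 307/258


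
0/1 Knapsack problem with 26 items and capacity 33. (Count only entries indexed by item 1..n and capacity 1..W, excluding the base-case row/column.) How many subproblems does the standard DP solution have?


The DP table is indexed by (item, capacity).
Rows: 26 items
Columns: 33 capacity values (1 to W)
Total subproblems = 26 * 33 = 858


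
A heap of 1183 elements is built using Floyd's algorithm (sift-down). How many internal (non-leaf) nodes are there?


Leaf nodes occupy roughly half the array.
Sift-down is called for each internal node, starting from the last one.
Internal nodes = floor(n/2) = floor(1183/2) = 591


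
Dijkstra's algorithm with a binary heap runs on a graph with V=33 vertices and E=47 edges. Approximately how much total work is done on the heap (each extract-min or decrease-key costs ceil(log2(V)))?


Dijkstra with a binary heap: each vertex is extracted once, each edge may relax once.
Each heap operation costs O(log V).
V + E = 33 + 47 = 80
ceil(log2(33)) = 6 (since 2^5 = 32 < 33 <= 64 = 2^6)
Total heap work = (V+E) * ceil(log2(V)) = 80 * 6 = 480


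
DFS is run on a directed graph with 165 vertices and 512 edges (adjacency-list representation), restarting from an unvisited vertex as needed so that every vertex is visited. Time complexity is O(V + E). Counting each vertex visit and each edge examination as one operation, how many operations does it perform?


A full DFS traversal processes each vertex exactly once (push/pop on stack).
Each directed edge is examined once.
V = 165, E = 512
V + E = 677


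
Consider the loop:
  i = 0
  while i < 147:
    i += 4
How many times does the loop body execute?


Starting at i = 0, each iteration adds 4.
Iterations until i >= 147:
  Iteration 1: i = 0 -> i = 4
  Iteration 2: i = 4 -> i = 8
  Iteration 3: i = 8 -> i = 12
  Iteration 4: i = 12 -> i = 16
  Iteration 5: i = 16 -> i = 20
  Iteration 6: i = 20 -> i = 24
  Iteration 7: i = 24 -> i = 28
  Iteration 8: i = 28 -> i = 32
  ... continuing ...
Total iterations = ceil(147/4) = 37


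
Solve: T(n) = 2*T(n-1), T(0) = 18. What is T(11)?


Unrolling:
T(11) = 2*T(10) = 2^2*T(9) = ... = 2^11*T(0)
= 2^11 * 18
= 2048 * 18 = 36864


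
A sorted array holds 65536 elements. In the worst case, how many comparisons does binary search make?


Halving sequence: 65536 -> 32768 -> 16384 -> 8192 -> 4096 -> 2048 -> 1024 -> 512 -> 256 -> 128 -> 64 -> 32 -> 16 -> 8 -> 4 -> 2 -> 1
Number of halvings = 16
Max comparisons = 16 + 1 = 17


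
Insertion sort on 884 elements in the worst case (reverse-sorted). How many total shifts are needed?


In the worst case (reverse-sorted), each element shifts past all previous:
  Element 1: 1 shifts
  Element 2: 2 shifts
  Element 3: 3 shifts
  Element 4: 4 shifts
  Element 5: 5 shifts
  ...
  Element 883: 883 shifts
Total = 1 + 2 + ... + 883
= 884*(884-1)/2 = 390286


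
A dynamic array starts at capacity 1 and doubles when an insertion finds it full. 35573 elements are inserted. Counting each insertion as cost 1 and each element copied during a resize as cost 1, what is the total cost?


n = 35573
Insertion costs: 35573
Resizes copy 1, 2, 4, ... up to the largest power of 2 that is <= n-1 = 35572, i.e. 32768.
Copy costs = 1 + 2 + 4 + 8 + 16 + 32 + 64 + 128 + 256 + 512 + 1024 + 2048 + 4096 + 8192 + 16384 + 32768 = 65535
Total = 35573 + 65535 = 101108


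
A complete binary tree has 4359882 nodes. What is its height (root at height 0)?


In a complete binary tree, level k holds nodes 2^k .. 2^(k+1)-1 (1-indexed).
Height = floor(log2(n)) = floor(log2(4359882)) = 22
Check: 2^22 = 4194304 <= 4359882 < 8388608 = 2^23


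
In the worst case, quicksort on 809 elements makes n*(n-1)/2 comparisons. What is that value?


Sum of comparisons per partition:
808 + 807 + ... + 1 + 0
= 809 * (809 - 1) / 2
= 809 * 808 / 2
= 326836


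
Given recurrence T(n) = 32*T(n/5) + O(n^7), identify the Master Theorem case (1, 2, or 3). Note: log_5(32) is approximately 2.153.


Master Theorem parameters: a=32, b=5, c=7
log_b(a) = 2.153
Compare b^c with a: 5^7 = 78125 > 32, so c > log_b(a).
Comparing c=7 vs log_b(a)=2.153:
7 > 2.153 => Case 3
Result: T(n) = O(n^7)
Master Theorem case = 3


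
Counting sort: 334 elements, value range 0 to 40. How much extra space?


n = 334 (output array)
k = 41 (count array for 41 distinct values)
Extra space = 334 + 41 = 375


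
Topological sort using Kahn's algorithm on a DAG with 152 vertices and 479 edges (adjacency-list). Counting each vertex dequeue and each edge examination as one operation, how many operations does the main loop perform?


Kahn's algorithm:
  1. Compute in-degrees: O(V + E)
  2. Process queue: each vertex dequeued once (O(V))
     each edge examined once (O(E))
Total = V + E = 152 + 479 = 631


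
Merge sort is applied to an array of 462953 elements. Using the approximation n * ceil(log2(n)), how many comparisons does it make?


Merge sort divides the array into halves recursively.
Number of levels = ceil(log2(462953)) = 19
At each level, approximately n = 462953 comparisons are needed for merging.
Total comparisons ~ n * ceil(log2(n)) = 462953 * 19 = 8796107


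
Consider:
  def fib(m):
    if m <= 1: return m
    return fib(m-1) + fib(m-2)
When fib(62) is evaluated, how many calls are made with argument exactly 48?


Let N(m) = number of times fib(m) is called while evaluating fib(62).
N(62) = 1 (the initial call).
N(61) = 1 (only fib(62) calls it).
For 1 <= m <= 60: fib(m) is called by fib(m+1) and fib(m+2), so
  N(m) = N(m+1) + N(m+2).
fib(0) is called only by fib(2), so N(0) = N(2).
Walk down from m=62:
  N(62)=1, N(61)=1, N(60)=2, N(59)=3, N(58)=5, N(57)=8, N(56)=13, N(55)=21, N(54)=34, N(53)=55, N(52)=89, N(51)=144, N(50)=233, N(49)=377, N(48)=610
N(48) = 610


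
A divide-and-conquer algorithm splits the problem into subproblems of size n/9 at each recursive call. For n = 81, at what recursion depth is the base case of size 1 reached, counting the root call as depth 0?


At each depth, the problem size is divided by 9:
  Depth 0: problem size = 81
  Depth 1: problem size = 9
  Depth 2: problem size = 1 (base case)
The base case is reached at depth log_9(81) = 2 (the tree has 3 levels counting depth 0, but the depth asked for is 2).
Recursion depth = 2


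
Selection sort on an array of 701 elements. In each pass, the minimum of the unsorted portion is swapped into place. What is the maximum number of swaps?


Selection sort performs one swap per pass:
  Pass 1: find min in positions 0 to 700, swap with position 0
  Pass 2: find min in positions 1 to 700, swap with position 1
  Pass 3: find min in positions 2 to 700, swap with position 2
  Pass 4: find min in positions 3 to 700, swap with position 3
  Pass 5: find min in positions 4 to 700, swap with position 4
  ... (695 more passes)
Total passes (and swaps) = n - 1 = 701 - 1 = 700


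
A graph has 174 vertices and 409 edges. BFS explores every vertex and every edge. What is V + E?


A full BFS traversal dequeues each vertex once and examines each edge once.
Vertex visits: 174
Edge visits: 409
V + E = 174 + 409 = 583


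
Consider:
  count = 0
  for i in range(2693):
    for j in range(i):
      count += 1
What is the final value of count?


For each i, the inner loop runs i times:
  i=0: inner runs 0 times
  i=1: inner runs 1 time
  i=2: inner runs 2 times
  i=3: inner runs 3 times
  i=4: inner runs 4 times
  i=5: inner runs 5 times
  i=6: inner runs 6 times
  i=7: inner runs 7 times
  ...
Total = 0 + 1 + 2 + ... + 2692 = 2693*(2693-1)/2 = 3624778


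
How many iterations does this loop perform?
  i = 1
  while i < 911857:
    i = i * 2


The loop variable doubles each iteration:
i = 1 -> 2 -> 4 -> 8 -> 16 -> 32 -> 64 -> 128 -> 256 -> 512 -> 1024 -> 2048 -> 4096 -> 8192 -> 16384 -> 32768 -> 65536 -> 131072 -> 262144 -> 524288 -> 1048576 (stop, 1048576 >= 911857)
Number of doublings = ceil(log2(911857)) = 20


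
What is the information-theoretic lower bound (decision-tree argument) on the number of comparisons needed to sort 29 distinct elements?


A binary decision tree of height h has at most 2^h leaves and needs at least n! of them, so h >= ceil(log2(n!)).
Compute 29! as a running product:
  x2 = 2, x3 = 6, x4 = 24, x5 = 120
  x6 = 720, x7 = 5040, x8 = 40320, x9 = 362880
  x10 = 3628800, x11 = 39916800, x12 = 479001600, x13 = 6227020800
  x14 = 87178291200, x15 = 1307674368000, x16 = 20922789888000, x17 = 355687428096000
  x18 = 6402373705728000, x19 = 121645100408832000, x20 = 2432902008176640000, x21 = 51090942171709440000
  x22 = 1124000727777607680000, x23 = 25852016738884976640000, x24 = 620448401733239439360000, x25 = 15511210043330985984000000
  x26 = 403291461126605635584000000, x27 = 10888869450418352160768000000, x28 = 304888344611713860501504000000, x29 = 8841761993739701954543616000000
29! = 8841761993739701954543616000000
Bracket between powers of 2:
  2^102 = 5070602400912917605986812821504 < 8841761993739701954543616000000 <= 10141204801825835211973625643008 = 2^103
So ceil(log2(29!)) = 103


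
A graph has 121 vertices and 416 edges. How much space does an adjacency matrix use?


Adjacency matrix: V x V grid of entries
Space = V^2 = 121^2 = 121 * 121 = 14641


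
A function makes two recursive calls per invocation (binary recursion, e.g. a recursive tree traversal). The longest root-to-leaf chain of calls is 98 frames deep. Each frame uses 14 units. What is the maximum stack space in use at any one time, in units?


Binary recursion: the two calls run one after the other, so only one root-to-leaf chain of frames is on the stack at a time.
Maximum depth (longest chain) = 98 frames
Each frame = 14 units
Max stack space = 98 * 14 = 1372


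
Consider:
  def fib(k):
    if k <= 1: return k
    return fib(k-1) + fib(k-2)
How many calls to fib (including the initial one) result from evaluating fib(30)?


Let C(m) = total calls to evaluate fib(m). Then C(0)=C(1)=1, and
C(m) = 1 + C(m-1) + C(m-2) for m >= 2.
Build the table (each entry = 1 + previous two):
  C(0) = 1
  C(1) = 1
  C(2) = 1 + 1 + 1 = 3
  C(3) = 1 + 3 + 1 = 5
  C(4) = 1 + 5 + 3 = 9
  C(5) = 1 + 9 + 5 = 15
  C(6) = 1 + 15 + 9 = 25
  C(7) = 1 + 25 + 15 = 41
  C(8) = 1 + 41 + 25 = 67
  C(9) = 1 + 67 + 41 = 109
  C(10) = 1 + 109 + 67 = 177
  C(11) = 1 + 177 + 109 = 287
  C(12) = 1 + 287 + 177 = 465
  C(13) = 1 + 465 + 287 = 753
  C(14) = 1 + 753 + 465 = 1219
  C(15) = 1 + 1219 + 753 = 1973
  C(16) = 1 + 1973 + 1219 = 3193
  C(17) = 1 + 3193 + 1973 = 5167
  C(18) = 1 + 5167 + 3193 = 8361
  C(19) = 1 + 8361 + 5167 = 13529
  C(20) = 1 + 13529 + 8361 = 21891
  C(21) = 1 + 21891 + 13529 = 35421
  C(22) = 1 + 35421 + 21891 = 57313
  C(23) = 1 + 57313 + 35421 = 92735
  C(24) = 1 + 92735 + 57313 = 150049
  C(25) = 1 + 150049 + 92735 = 242785
  C(26) = 1 + 242785 + 150049 = 392835
  C(27) = 1 + 392835 + 242785 = 635621
  C(28) = 1 + 635621 + 392835 = 1028457
  C(29) = 1 + 1028457 + 635621 = 1664079
  C(30) = 1 + 1664079 + 1028457 = 2692537
Total calls for fib(30) = 2692537


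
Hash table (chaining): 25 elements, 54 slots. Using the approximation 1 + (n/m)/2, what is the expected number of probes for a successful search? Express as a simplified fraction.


Computing expected probes:
alpha = 25/54
= 1 + alpha/2
= 1 + 25/(2*54)
= (2*54 + 25) / (2*54)
= 133/108


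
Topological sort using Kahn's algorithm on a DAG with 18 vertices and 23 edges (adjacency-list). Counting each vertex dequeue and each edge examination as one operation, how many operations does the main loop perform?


Kahn's algorithm:
  1. Compute in-degrees: O(V + E)
  2. Process queue: each vertex dequeued once (O(V))
     each edge examined once (O(E))
Total = V + E = 18 + 23 = 41


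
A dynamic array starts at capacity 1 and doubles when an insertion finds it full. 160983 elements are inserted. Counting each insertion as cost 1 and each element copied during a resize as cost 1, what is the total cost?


n = 160983
Insertion costs: 160983
Resizes copy 1, 2, 4, ... up to the largest power of 2 that is <= n-1 = 160982, i.e. 131072.
Copy costs = 1 + 2 + 4 + 8 + 16 + 32 + 64 + 128 + 256 + 512 + 1024 + 2048 + 4096 + 8192 + 16384 + 32768 + 65536 + 131072 = 262143
Total = 160983 + 262143 = 423126


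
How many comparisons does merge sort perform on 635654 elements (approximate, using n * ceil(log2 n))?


Recursion depth: ceil(log2(635654)) = 20
Each recursion level merges n = 635654 elements
Total = 635654 * 20 = 12713080


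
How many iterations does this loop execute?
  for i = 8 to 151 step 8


The loop variable i takes values starting at 8 and increments by 8 each iteration.
Sequence: i = 8, 16, 24, 32, 40, 48, 56, 64, 72, ...
The upper bound 151 is inclusive, so the count is floor((last - first) / step) + 1:
floor((151 - 8) / 8) + 1 = floor(143/8) + 1 = 17 + 1 = 18


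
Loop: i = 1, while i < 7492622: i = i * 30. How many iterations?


i multiplies by 30 each step:
i = 1 -> 30 -> 900 -> 27000 -> 810000 -> 24300000 (stop)
Iterations = ceil(log_30(7492622)) = 5


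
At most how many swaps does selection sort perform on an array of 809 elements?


Each of the 808 passes places one element in its final position.
Pass 1: swap minimum into position 0
Pass 2: swap minimum of remaining into position 1
...
Pass 808: last two elements, one swap
Maximum swaps = 809 - 1 = 808
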